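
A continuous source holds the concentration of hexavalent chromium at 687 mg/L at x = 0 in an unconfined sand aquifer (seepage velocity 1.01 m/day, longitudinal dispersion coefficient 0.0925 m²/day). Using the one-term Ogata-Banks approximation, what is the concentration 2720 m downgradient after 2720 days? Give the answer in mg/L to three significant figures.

For a continuous step input, C/C₀ ≈ ½·erfc((x−vt)/(2√(Dt))).
vt = 1.01 × 2720 = 2747.2 m and 2√(Dt) = 2√(0.0925 × 2720) = 31.72 m.
Argument (x−vt)/(2√(Dt)) = (2720 − 2747.2)/31.72 = -0.8575; ½·erfc(-0.8575) = 0.8874.
C = 687 × 0.8874 = 610 mg/L.

610 mg/L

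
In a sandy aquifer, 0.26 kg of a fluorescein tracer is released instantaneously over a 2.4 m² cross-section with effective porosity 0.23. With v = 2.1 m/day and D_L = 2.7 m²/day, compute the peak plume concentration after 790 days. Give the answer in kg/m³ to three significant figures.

0.00288 kg/m³

The peak of an instantaneous 1D plume sits at x = vt; there the Gaussian factor is 1 and C_max = M/(n_e·A·√(4πDt)), where n_e·A is the pore area the mass is dissolved in.
√(4πDt) = √(4π × 2.7 × 790) = 163.7 m, so C_max = 0.26/(0.23 × 2.4 × 163.7) = 0.00288 kg/m³.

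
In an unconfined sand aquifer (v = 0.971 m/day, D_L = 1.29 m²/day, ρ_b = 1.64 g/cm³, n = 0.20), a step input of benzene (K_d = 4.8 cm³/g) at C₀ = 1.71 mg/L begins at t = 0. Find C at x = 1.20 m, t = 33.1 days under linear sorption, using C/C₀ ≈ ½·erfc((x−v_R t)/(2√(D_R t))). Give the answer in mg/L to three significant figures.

0.668 mg/L

Retardation factor R = 1 + ρ_b·K_d/n = 1 + 1.64 × 4.8/0.20 = 40.36.
Sorption retards both mechanisms: v_R = v/R = 0.02406 m/day, D_R = D/R = 0.03196 m²/day.
v_R·t = 0.02406 × 33.1 = 0.796386 m; 2√(D_R t) = 2.057 m; argument = (1.20 − 0.796386)/2.057 = 0.1962.
C = C₀ × ½·erfc(0.1962) = 1.71 × 0.3907 = 0.668 mg/L.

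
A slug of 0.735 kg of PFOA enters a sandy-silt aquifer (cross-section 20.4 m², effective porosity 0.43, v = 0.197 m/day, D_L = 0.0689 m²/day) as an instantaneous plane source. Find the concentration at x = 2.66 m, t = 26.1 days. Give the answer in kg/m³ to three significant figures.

For an instantaneous plane source, C(x,t) = M/(n_e·A·√(4πDt)) · exp(−(x−vt)²/(4Dt)), with n_e·A the pore (flow) area.
Plume center vt = 0.197 × 26.1 = 5.1417 m, so the well at 2.66 m is 2.4817 m upgradient of the peak.
√(4πDt) = 4.754 m, giving peak height M/(n_e·A·√(4πDt)) = 0.735/(0.43 × 20.4 × 4.754) = 0.01763 kg/m³.
(x−vt)²/(4Dt) = (-2.4817)²/(4 × 0.0689 × 26.1) = 0.8562; exp(−0.8562) = 0.4248.
C = 0.01763 × 0.4248 = 0.00749 kg/m³.

0.00749 kg/m³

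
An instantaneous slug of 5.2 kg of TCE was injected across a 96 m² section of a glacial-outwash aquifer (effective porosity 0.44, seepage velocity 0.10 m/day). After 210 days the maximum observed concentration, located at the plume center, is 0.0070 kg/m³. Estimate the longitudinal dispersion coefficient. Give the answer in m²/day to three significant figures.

0.117 m²/day

At the plume center C_max = M/(n_e·A·√(4πDt)), so D = M²/(4πt·(n_e·A·C_max)²).
n_e·A·C_max = 0.44 × 96 × 0.0070 = 0.2957 kg/m.
D = 5.2²/(4π × 210 × 0.2957²) = 0.117 m²/day.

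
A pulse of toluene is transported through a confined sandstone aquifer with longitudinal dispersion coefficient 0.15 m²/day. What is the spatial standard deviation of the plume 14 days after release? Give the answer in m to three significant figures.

2.05 m

Dispersive spreading gives a Gaussian with σ² = 2Dt; advection only shifts the center.
σ = √(2 × 0.15 × 14) = 2.05 m.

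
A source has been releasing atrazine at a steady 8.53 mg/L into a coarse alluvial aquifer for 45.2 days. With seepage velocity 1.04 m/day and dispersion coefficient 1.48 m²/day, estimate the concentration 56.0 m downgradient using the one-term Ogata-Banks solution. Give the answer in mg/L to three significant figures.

1.86 mg/L

For a continuous step input, C/C₀ ≈ ½·erfc((x−vt)/(2√(Dt))).
vt = 1.04 × 45.2 = 47.008 m and 2√(Dt) = 2√(1.48 × 45.2) = 16.36 m.
Argument (x−vt)/(2√(Dt)) = (56.0 − 47.008)/16.36 = 0.5496; ½·erfc(0.5496) = 0.2185.
C = 8.53 × 0.2185 = 1.86 mg/L.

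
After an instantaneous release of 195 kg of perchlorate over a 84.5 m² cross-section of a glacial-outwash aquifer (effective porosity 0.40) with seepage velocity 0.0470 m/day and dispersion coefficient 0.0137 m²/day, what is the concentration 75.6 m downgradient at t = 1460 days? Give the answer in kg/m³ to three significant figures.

For an instantaneous plane source, C(x,t) = M/(n_e·A·√(4πDt)) · exp(−(x−vt)²/(4Dt)), with n_e·A the pore (flow) area.
Plume center vt = 0.0470 × 1460 = 68.62 m, so the well at 75.6 m is 6.98 m downgradient of the peak.
√(4πDt) = 15.85 m, giving peak height M/(n_e·A·√(4πDt)) = 195/(0.40 × 84.5 × 15.85) = 0.3640 kg/m³.
(x−vt)²/(4Dt) = (6.98)²/(4 × 0.0137 × 1460) = 0.6089; exp(−0.6089) = 0.5439.
C = 0.3640 × 0.5439 = 0.198 kg/m³.

0.198 kg/m³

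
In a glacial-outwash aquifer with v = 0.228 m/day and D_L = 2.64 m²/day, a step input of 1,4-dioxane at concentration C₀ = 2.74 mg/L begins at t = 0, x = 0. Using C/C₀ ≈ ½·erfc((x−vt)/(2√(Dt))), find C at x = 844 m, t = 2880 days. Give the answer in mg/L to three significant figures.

0.176 mg/L

For a continuous step input, C/C₀ ≈ ½·erfc((x−vt)/(2√(Dt))).
vt = 0.228 × 2880 = 656.64 m and 2√(Dt) = 2√(2.64 × 2880) = 174.4 m.
Argument (x−vt)/(2√(Dt)) = (844 − 656.64)/174.4 = 1.074; ½·erfc(1.074) = 0.06440.
C = 2.74 × 0.06440 = 0.176 mg/L.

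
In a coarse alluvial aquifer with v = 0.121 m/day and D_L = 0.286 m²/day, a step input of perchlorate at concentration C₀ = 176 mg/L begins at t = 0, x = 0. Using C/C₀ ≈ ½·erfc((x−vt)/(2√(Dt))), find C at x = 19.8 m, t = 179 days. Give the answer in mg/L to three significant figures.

101 mg/L

For a continuous step input, C/C₀ ≈ ½·erfc((x−vt)/(2√(Dt))).
vt = 0.121 × 179 = 21.659 m and 2√(Dt) = 2√(0.286 × 179) = 14.31 m.
Argument (x−vt)/(2√(Dt)) = (19.8 − 21.659)/14.31 = -0.1299; ½·erfc(-0.1299) = 0.5729.
C = 176 × 0.5729 = 101 mg/L.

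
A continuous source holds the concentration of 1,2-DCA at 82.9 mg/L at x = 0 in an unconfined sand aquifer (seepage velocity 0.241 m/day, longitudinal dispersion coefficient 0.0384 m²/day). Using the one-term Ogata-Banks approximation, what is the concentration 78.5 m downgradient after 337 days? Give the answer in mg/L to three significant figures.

58.3 mg/L

For a continuous step input, C/C₀ ≈ ½·erfc((x−vt)/(2√(Dt))).
vt = 0.241 × 337 = 81.217 m and 2√(Dt) = 2√(0.0384 × 337) = 7.195 m.
Argument (x−vt)/(2√(Dt)) = (78.5 − 81.217)/7.195 = -0.3776; ½·erfc(-0.3776) = 0.7033.
C = 82.9 × 0.7033 = 58.3 mg/L.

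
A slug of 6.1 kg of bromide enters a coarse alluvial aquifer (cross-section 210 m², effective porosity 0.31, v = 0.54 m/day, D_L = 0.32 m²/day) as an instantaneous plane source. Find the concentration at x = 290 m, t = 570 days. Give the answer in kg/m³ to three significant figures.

For an instantaneous plane source, C(x,t) = M/(n_e·A·√(4πDt)) · exp(−(x−vt)²/(4Dt)), with n_e·A the pore (flow) area.
Plume center vt = 0.54 × 570 = 307.8 m, so the well at 290 m is 17.8 m upgradient of the peak.
√(4πDt) = 47.88 m, giving peak height M/(n_e·A·√(4πDt)) = 6.1/(0.31 × 210 × 47.88) = 0.001957 kg/m³.
(x−vt)²/(4Dt) = (-17.8)²/(4 × 0.32 × 570) = 0.4343; exp(−0.4343) = 0.6477.
C = 0.001957 × 0.6477 = 0.00127 kg/m³.

0.00127 kg/m³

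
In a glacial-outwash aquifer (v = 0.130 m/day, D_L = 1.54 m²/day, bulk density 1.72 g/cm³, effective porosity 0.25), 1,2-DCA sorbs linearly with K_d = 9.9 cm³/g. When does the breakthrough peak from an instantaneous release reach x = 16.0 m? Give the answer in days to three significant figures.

4290 days

Retardation factor R = 1 + ρ_b·K_d/n = 1 + 1.72 × 9.9/0.25 = 69.11.
Sorption retards both mechanisms: v_R = v/R = 0.001881 m/day, D_R = D/R = 0.02228 m²/day.
Peak time from v_R²t² + 2D_R t − x² = 0: t = (√(D_R² + v_R²x²) − D_R)/v_R².
√(D_R² + v_R²x²) = √(0.02228² + 0.001881² × 16.0²) = 0.03745; v_R² = 3.538e-06.
t = (0.03745 − 0.02228)/3.538e-06 = 4290 days.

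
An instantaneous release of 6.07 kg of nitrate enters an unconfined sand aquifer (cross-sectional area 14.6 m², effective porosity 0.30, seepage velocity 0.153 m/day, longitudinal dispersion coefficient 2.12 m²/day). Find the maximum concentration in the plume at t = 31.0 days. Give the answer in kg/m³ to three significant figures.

The peak of an instantaneous 1D plume sits at x = vt; there the Gaussian factor is 1 and C_max = M/(n_e·A·√(4πDt)), where n_e·A is the pore area the mass is dissolved in.
√(4πDt) = √(4π × 2.12 × 31.0) = 28.74 m, so C_max = 6.07/(0.30 × 14.6 × 28.74) = 0.0482 kg/m³.

0.0482 kg/m³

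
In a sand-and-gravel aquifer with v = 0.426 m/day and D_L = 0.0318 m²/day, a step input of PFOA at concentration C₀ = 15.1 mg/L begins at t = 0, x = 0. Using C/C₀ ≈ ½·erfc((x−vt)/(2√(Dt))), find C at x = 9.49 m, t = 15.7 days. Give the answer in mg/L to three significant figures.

For a continuous step input, C/C₀ ≈ ½·erfc((x−vt)/(2√(Dt))).
vt = 0.426 × 15.7 = 6.6882 m and 2√(Dt) = 2√(0.0318 × 15.7) = 1.413 m.
Argument (x−vt)/(2√(Dt)) = (9.49 − 6.6882)/1.413 = 1.983; ½·erfc(1.983) = 0.002521.
C = 15.1 × 0.002521 = 0.0381 mg/L.

0.0381 mg/L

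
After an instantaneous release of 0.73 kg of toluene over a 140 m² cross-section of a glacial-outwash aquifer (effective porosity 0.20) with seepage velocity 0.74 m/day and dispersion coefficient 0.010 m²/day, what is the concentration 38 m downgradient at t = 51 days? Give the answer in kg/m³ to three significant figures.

For an instantaneous plane source, C(x,t) = M/(n_e·A·√(4πDt)) · exp(−(x−vt)²/(4Dt)), with n_e·A the pore (flow) area.
Plume center vt = 0.74 × 51 = 37.74 m, so the well at 38 m is 0.26 m downgradient of the peak.
√(4πDt) = 2.532 m, giving peak height M/(n_e·A·√(4πDt)) = 0.73/(0.20 × 140 × 2.532) = 0.01030 kg/m³.
(x−vt)²/(4Dt) = (0.26)²/(4 × 0.010 × 51) = 0.03314; exp(−0.03314) = 0.9674.
C = 0.01030 × 0.9674 = 0.00996 kg/m³.

0.00996 kg/m³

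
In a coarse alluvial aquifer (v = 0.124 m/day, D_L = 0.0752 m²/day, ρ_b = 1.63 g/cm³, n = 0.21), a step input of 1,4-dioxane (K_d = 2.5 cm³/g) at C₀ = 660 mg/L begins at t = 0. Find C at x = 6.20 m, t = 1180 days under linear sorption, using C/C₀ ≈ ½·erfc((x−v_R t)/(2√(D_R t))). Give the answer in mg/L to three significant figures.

415 mg/L

Retardation factor R = 1 + ρ_b·K_d/n = 1 + 1.63 × 2.5/0.21 = 20.40.
Sorption retards both mechanisms: v_R = v/R = 0.006078 m/day, D_R = D/R = 0.003686 m²/day.
v_R·t = 0.006078 × 1180 = 7.17204 m; 2√(D_R t) = 4.171 m; argument = (6.20 − 7.17204)/4.171 = -0.2330.
C = C₀ × ½·erfc(-0.2330) = 660 × 0.6291 = 415 mg/L.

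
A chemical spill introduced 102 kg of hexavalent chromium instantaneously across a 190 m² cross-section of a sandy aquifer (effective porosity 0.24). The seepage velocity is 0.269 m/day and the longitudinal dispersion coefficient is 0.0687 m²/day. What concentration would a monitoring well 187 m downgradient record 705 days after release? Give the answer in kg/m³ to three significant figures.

For an instantaneous plane source, C(x,t) = M/(n_e·A·√(4πDt)) · exp(−(x−vt)²/(4Dt)), with n_e·A the pore (flow) area.
Plume center vt = 0.269 × 705 = 189.645 m, so the well at 187 m is 2.645 m upgradient of the peak.
√(4πDt) = 24.67 m, giving peak height M/(n_e·A·√(4πDt)) = 102/(0.24 × 190 × 24.67) = 0.09067 kg/m³.
(x−vt)²/(4Dt) = (-2.645)²/(4 × 0.0687 × 705) = 0.03611; exp(−0.03611) = 0.9645.
C = 0.09067 × 0.9645 = 0.0875 kg/m³.

0.0875 kg/m³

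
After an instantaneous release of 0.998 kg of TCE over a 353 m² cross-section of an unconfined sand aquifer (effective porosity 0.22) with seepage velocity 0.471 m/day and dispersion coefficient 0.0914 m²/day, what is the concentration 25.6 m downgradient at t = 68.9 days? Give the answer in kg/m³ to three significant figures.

0.000224 kg/m³

For an instantaneous plane source, C(x,t) = M/(n_e·A·√(4πDt)) · exp(−(x−vt)²/(4Dt)), with n_e·A the pore (flow) area.
Plume center vt = 0.471 × 68.9 = 32.4519 m, so the well at 25.6 m is 6.8519 m upgradient of the peak.
√(4πDt) = 8.896 m, giving peak height M/(n_e·A·√(4πDt)) = 0.998/(0.22 × 353 × 8.896) = 0.001445 kg/m³.
(x−vt)²/(4Dt) = (-6.8519)²/(4 × 0.0914 × 68.9) = 1.864; exp(−1.864) = 0.1551.
C = 0.001445 × 0.1551 = 0.000224 kg/m³.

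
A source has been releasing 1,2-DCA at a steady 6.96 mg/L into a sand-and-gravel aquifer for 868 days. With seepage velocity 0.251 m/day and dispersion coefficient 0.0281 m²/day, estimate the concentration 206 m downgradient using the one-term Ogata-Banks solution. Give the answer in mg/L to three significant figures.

6.65 mg/L

For a continuous step input, C/C₀ ≈ ½·erfc((x−vt)/(2√(Dt))).
vt = 0.251 × 868 = 217.868 m and 2√(Dt) = 2√(0.0281 × 868) = 9.877 m.
Argument (x−vt)/(2√(Dt)) = (206 − 217.868)/9.877 = -1.202; ½·erfc(-1.202) = 0.9554.
C = 6.96 × 0.9554 = 6.65 mg/L.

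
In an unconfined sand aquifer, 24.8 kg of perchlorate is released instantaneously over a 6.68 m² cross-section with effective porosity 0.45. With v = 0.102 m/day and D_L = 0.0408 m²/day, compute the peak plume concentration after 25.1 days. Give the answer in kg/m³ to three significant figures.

The peak of an instantaneous 1D plume sits at x = vt; there the Gaussian factor is 1 and C_max = M/(n_e·A·√(4πDt)), where n_e·A is the pore area the mass is dissolved in.
√(4πDt) = √(4π × 0.0408 × 25.1) = 3.587 m, so C_max = 24.8/(0.45 × 6.68 × 3.587) = 2.30 kg/m³.

2.30 kg/m³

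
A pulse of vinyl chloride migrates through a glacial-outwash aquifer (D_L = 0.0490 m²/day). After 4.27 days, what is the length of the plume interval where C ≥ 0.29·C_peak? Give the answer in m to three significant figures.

The plume is Gaussian with σ = √(2Dt) = √(2 × 0.0490 × 4.27) = 0.6469 m.
C/C_peak = exp(−Δx²/(2σ²)) = 0.29 ⇒ Δx = σ·√(−2 ln 0.29) = 0.6469 × 1.573 = 1.018 m.
Width = 2Δx = 2.04 m.

2.04 m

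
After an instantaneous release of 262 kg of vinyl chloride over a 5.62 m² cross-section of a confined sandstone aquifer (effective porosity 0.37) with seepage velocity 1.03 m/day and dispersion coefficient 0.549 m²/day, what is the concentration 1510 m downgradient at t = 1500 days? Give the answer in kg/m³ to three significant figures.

0.854 kg/m³

For an instantaneous plane source, C(x,t) = M/(n_e·A·√(4πDt)) · exp(−(x−vt)²/(4Dt)), with n_e·A the pore (flow) area.
Plume center vt = 1.03 × 1500 = 1545 m, so the well at 1510 m is 35 m upgradient of the peak.
√(4πDt) = 101.7 m, giving peak height M/(n_e·A·√(4πDt)) = 262/(0.37 × 5.62 × 101.7) = 1.239 kg/m³.
(x−vt)²/(4Dt) = (-35)²/(4 × 0.549 × 1500) = 0.3719; exp(−0.3719) = 0.6894.
C = 1.239 × 0.6894 = 0.854 kg/m³.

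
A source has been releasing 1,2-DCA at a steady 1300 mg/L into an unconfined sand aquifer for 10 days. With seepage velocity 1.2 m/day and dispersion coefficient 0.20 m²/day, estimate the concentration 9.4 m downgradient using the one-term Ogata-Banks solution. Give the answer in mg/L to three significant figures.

1170 mg/L

For a continuous step input, C/C₀ ≈ ½·erfc((x−vt)/(2√(Dt))).
vt = 1.2 × 10 = 12 m and 2√(Dt) = 2√(0.20 × 10) = 2.828 m.
Argument (x−vt)/(2√(Dt)) = (9.4 − 12)/2.828 = -0.9194; ½·erfc(-0.9194) = 0.9032.
C = 1300 × 0.9032 = 1170 mg/L.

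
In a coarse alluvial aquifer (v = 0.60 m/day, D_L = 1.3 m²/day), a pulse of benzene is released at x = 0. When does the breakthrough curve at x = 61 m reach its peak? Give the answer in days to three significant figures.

98.1 days

For the 1D instantaneous-source solution, setting ∂C/∂t = 0 at fixed x gives v²t² + 2Dt − x² = 0, so t = (√(D² + v²x²) − D)/v².
√(D² + v²x²) = √(1.3² + 0.60² × 61²) = 36.62; v² = 0.36.
t = (36.62 − 1.3)/0.36 = 98.1 days (vs. the pure-advection estimate x/v = 102 d).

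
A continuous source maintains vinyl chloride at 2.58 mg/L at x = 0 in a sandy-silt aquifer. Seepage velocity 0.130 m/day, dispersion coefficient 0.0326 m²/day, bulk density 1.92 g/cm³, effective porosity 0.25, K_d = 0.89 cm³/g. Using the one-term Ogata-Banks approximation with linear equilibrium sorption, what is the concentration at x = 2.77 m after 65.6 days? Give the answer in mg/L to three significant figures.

0.0295 mg/L

Retardation factor R = 1 + ρ_b·K_d/n = 1 + 1.92 × 0.89/0.25 = 7.835.
Sorption retards both mechanisms: v_R = v/R = 0.01659 m/day, D_R = D/R = 0.004161 m²/day.
v_R·t = 0.01659 × 65.6 = 1.088304 m; 2√(D_R t) = 1.045 m; argument = (2.77 − 1.088304)/1.045 = 1.609.
C = C₀ × ½·erfc(1.609) = 2.58 × 0.01144 = 0.0295 mg/L.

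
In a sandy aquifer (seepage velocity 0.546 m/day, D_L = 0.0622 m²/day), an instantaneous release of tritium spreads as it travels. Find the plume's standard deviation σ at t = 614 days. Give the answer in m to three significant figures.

8.74 m

Dispersive spreading gives a Gaussian with σ² = 2Dt; advection only shifts the center.
σ = √(2 × 0.0622 × 614) = 8.74 m.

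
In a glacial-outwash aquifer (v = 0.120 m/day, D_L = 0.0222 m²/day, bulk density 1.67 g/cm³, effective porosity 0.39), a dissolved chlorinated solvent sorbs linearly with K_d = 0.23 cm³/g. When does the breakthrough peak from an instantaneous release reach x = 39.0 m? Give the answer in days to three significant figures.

642 days

Retardation factor R = 1 + ρ_b·K_d/n = 1 + 1.67 × 0.23/0.39 = 1.985.
Sorption retards both mechanisms: v_R = v/R = 0.06045 m/day, D_R = D/R = 0.01118 m²/day.
Peak time from v_R²t² + 2D_R t − x² = 0: t = (√(D_R² + v_R²x²) − D_R)/v_R².
√(D_R² + v_R²x²) = √(0.01118² + 0.06045² × 39.0²) = 2.358; v_R² = 0.003654.
t = (2.358 − 0.01118)/0.003654 = 642 days.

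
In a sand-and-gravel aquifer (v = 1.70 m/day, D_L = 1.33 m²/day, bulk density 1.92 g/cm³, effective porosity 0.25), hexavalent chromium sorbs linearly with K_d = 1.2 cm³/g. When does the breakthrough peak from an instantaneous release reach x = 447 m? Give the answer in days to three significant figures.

Retardation factor R = 1 + ρ_b·K_d/n = 1 + 1.92 × 1.2/0.25 = 10.22.
Sorption retards both mechanisms: v_R = v/R = 0.1663 m/day, D_R = D/R = 0.1301 m²/day.
Peak time from v_R²t² + 2D_R t − x² = 0: t = (√(D_R² + v_R²x²) − D_R)/v_R².
√(D_R² + v_R²x²) = √(0.1301² + 0.1663² × 447²) = 74.34; v_R² = 0.02766.
t = (74.34 − 0.1301)/0.02766 = 2680 days.

2680 days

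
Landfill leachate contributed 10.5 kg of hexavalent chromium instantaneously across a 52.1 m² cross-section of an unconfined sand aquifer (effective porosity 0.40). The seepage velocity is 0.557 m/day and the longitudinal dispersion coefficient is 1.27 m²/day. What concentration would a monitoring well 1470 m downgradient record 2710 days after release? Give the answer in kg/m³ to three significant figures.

For an instantaneous plane source, C(x,t) = M/(n_e·A·√(4πDt)) · exp(−(x−vt)²/(4Dt)), with n_e·A the pore (flow) area.
Plume center vt = 0.557 × 2710 = 1509.47 m, so the well at 1470 m is 39.47 m upgradient of the peak.
√(4πDt) = 208.0 m, giving peak height M/(n_e·A·√(4πDt)) = 10.5/(0.40 × 52.1 × 208.0) = 0.002422 kg/m³.
(x−vt)²/(4Dt) = (-39.47)²/(4 × 1.27 × 2710) = 0.1132; exp(−0.1132) = 0.8930.
C = 0.002422 × 0.8930 = 0.00216 kg/m³.

0.00216 kg/m³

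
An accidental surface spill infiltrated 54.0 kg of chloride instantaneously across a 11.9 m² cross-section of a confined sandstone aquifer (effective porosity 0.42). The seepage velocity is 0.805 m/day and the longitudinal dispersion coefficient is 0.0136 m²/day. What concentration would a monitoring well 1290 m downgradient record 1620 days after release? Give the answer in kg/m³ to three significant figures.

For an instantaneous plane source, C(x,t) = M/(n_e·A·√(4πDt)) · exp(−(x−vt)²/(4Dt)), with n_e·A the pore (flow) area.
Plume center vt = 0.805 × 1620 = 1304.1 m, so the well at 1290 m is 14.1 m upgradient of the peak.
√(4πDt) = 16.64 m, giving peak height M/(n_e·A·√(4πDt)) = 54.0/(0.42 × 11.9 × 16.64) = 0.6493 kg/m³.
(x−vt)²/(4Dt) = (-14.1)²/(4 × 0.0136 × 1620) = 2.256; exp(−2.256) = 0.1048.
C = 0.6493 × 0.1048 = 0.0680 kg/m³.

0.0680 kg/m³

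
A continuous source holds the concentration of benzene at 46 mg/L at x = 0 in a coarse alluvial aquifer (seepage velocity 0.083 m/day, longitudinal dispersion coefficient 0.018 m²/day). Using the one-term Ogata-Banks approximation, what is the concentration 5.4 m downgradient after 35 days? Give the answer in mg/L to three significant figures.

0.603 mg/L

For a continuous step input, C/C₀ ≈ ½·erfc((x−vt)/(2√(Dt))).
vt = 0.083 × 35 = 2.905 m and 2√(Dt) = 2√(0.018 × 35) = 1.587 m.
Argument (x−vt)/(2√(Dt)) = (5.4 − 2.905)/1.587 = 1.572; ½·erfc(1.572) = 0.01310.
C = 46 × 0.01310 = 0.603 mg/L.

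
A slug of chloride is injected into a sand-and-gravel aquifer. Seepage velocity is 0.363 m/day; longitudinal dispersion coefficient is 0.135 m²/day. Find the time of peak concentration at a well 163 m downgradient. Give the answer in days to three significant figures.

For the 1D instantaneous-source solution, setting ∂C/∂t = 0 at fixed x gives v²t² + 2Dt − x² = 0, so t = (√(D² + v²x²) − D)/v².
√(D² + v²x²) = √(0.135² + 0.363² × 163²) = 59.17; v² = 0.131769.
t = (59.17 − 0.135)/0.131769 = 448 days (vs. the pure-advection estimate x/v = 449 d).

448 days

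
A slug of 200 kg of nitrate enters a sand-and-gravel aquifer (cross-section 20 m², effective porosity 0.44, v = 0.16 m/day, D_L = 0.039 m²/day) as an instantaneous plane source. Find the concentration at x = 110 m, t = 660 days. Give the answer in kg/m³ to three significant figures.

1.05 kg/m³

For an instantaneous plane source, C(x,t) = M/(n_e·A·√(4πDt)) · exp(−(x−vt)²/(4Dt)), with n_e·A the pore (flow) area.
Plume center vt = 0.16 × 660 = 105.6 m, so the well at 110 m is 4.4 m downgradient of the peak.
√(4πDt) = 17.98 m, giving peak height M/(n_e·A·√(4πDt)) = 200/(0.44 × 20 × 17.98) = 1.264 kg/m³.
(x−vt)²/(4Dt) = (4.4)²/(4 × 0.039 × 660) = 0.1880; exp(−0.1880) = 0.8286.
C = 1.264 × 0.8286 = 1.05 kg/m³.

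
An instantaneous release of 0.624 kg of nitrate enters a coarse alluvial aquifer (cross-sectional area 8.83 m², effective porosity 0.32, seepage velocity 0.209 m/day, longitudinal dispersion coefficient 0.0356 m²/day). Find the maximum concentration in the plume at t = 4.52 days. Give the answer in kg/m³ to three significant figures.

0.155 kg/m³

The peak of an instantaneous 1D plume sits at x = vt; there the Gaussian factor is 1 and C_max = M/(n_e·A·√(4πDt)), where n_e·A is the pore area the mass is dissolved in.
√(4πDt) = √(4π × 0.0356 × 4.52) = 1.422 m, so C_max = 0.624/(0.32 × 8.83 × 1.422) = 0.155 kg/m³.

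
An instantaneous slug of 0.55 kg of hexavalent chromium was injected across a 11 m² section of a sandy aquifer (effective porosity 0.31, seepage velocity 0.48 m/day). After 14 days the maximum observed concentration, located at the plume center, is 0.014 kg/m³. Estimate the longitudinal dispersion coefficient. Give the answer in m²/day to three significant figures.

At the plume center C_max = M/(n_e·A·√(4πDt)), so D = M²/(4πt·(n_e·A·C_max)²).
n_e·A·C_max = 0.31 × 11 × 0.014 = 0.04774 kg/m.
D = 0.55²/(4π × 14 × 0.04774²) = 0.754 m²/day.

0.754 m²/day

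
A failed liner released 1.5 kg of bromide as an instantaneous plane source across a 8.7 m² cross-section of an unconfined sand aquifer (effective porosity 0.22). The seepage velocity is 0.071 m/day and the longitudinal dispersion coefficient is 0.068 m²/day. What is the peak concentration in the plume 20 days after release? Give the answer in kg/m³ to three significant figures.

0.190 kg/m³

The peak of an instantaneous 1D plume sits at x = vt; there the Gaussian factor is 1 and C_max = M/(n_e·A·√(4πDt)), where n_e·A is the pore area the mass is dissolved in.
√(4πDt) = √(4π × 0.068 × 20) = 4.134 m, so C_max = 1.5/(0.22 × 8.7 × 4.134) = 0.190 kg/m³.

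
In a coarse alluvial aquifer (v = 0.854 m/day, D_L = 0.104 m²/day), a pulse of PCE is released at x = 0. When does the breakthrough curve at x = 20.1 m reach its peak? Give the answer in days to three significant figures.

For the 1D instantaneous-source solution, setting ∂C/∂t = 0 at fixed x gives v²t² + 2Dt − x² = 0, so t = (√(D² + v²x²) − D)/v².
√(D² + v²x²) = √(0.104² + 0.854² × 20.1²) = 17.17; v² = 0.729316.
t = (17.17 − 0.104)/0.729316 = 23.4 days (vs. the pure-advection estimate x/v = 23.5 d).

23.4 days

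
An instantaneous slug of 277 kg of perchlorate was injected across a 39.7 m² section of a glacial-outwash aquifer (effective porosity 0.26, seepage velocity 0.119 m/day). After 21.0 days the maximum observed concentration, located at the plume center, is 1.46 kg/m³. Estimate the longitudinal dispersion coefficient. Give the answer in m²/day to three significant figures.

1.28 m²/day

At the plume center C_max = M/(n_e·A·√(4πDt)), so D = M²/(4πt·(n_e·A·C_max)²).
n_e·A·C_max = 0.26 × 39.7 × 1.46 = 15.07 kg/m.
D = 277²/(4π × 21.0 × 15.07²) = 1.28 m²/day.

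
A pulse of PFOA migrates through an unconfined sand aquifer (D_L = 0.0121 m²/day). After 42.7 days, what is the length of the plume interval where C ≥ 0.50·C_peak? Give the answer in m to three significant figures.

The plume is Gaussian with σ = √(2Dt) = √(2 × 0.0121 × 42.7) = 1.017 m.
C/C_peak = exp(−Δx²/(2σ²)) = 0.50 ⇒ Δx = σ·√(−2 ln 0.50) = 1.017 × 1.177 = 1.197 m.
Width = 2Δx = 2.39 m.

2.39 m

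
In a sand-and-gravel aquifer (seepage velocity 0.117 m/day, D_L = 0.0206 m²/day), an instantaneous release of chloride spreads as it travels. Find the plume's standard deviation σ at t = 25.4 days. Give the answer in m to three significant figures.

Dispersive spreading gives a Gaussian with σ² = 2Dt; advection only shifts the center.
σ = √(2 × 0.0206 × 25.4) = 1.02 m.

1.02 m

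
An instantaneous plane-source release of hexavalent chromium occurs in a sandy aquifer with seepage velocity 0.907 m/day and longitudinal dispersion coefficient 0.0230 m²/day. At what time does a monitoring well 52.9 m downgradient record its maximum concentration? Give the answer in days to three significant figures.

For the 1D instantaneous-source solution, setting ∂C/∂t = 0 at fixed x gives v²t² + 2Dt − x² = 0, so t = (√(D² + v²x²) − D)/v².
√(D² + v²x²) = √(0.0230² + 0.907² × 52.9²) = 47.98; v² = 0.822649.
t = (47.98 − 0.0230)/0.822649 = 58.3 days (vs. the pure-advection estimate x/v = 58.3 d).

58.3 days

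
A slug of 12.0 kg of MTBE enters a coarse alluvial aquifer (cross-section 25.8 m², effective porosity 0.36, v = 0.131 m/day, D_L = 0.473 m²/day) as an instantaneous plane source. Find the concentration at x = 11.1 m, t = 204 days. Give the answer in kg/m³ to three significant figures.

For an instantaneous plane source, C(x,t) = M/(n_e·A·√(4πDt)) · exp(−(x−vt)²/(4Dt)), with n_e·A the pore (flow) area.
Plume center vt = 0.131 × 204 = 26.724 m, so the well at 11.1 m is 15.624 m upgradient of the peak.
√(4πDt) = 34.82 m, giving peak height M/(n_e·A·√(4πDt)) = 12.0/(0.36 × 25.8 × 34.82) = 0.03710 kg/m³.
(x−vt)²/(4Dt) = (-15.624)²/(4 × 0.473 × 204) = 0.6325; exp(−0.6325) = 0.5313.
C = 0.03710 × 0.5313 = 0.0197 kg/m³.

0.0197 kg/m³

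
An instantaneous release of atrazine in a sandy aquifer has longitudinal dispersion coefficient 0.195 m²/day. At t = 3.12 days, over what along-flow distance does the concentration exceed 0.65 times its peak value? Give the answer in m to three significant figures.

2.05 m

The plume is Gaussian with σ = √(2Dt) = √(2 × 0.195 × 3.12) = 1.103 m.
C/C_peak = exp(−Δx²/(2σ²)) = 0.65 ⇒ Δx = σ·√(−2 ln 0.65) = 1.103 × 0.9282 = 1.024 m.
Width = 2Δx = 2.05 m.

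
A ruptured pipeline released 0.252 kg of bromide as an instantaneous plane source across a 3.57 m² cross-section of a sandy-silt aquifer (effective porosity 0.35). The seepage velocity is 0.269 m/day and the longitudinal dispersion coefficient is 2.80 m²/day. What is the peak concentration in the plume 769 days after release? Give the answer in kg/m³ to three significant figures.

0.00123 kg/m³

The peak of an instantaneous 1D plume sits at x = vt; there the Gaussian factor is 1 and C_max = M/(n_e·A·√(4πDt)), where n_e·A is the pore area the mass is dissolved in.
√(4πDt) = √(4π × 2.80 × 769) = 164.5 m, so C_max = 0.252/(0.35 × 3.57 × 164.5) = 0.00123 kg/m³.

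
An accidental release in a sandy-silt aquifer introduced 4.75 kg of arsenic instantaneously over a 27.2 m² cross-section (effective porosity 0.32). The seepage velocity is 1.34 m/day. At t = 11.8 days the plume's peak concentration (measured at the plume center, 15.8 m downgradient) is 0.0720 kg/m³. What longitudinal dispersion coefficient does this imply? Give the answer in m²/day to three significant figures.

0.387 m²/day

At the plume center C_max = M/(n_e·A·√(4πDt)), so D = M²/(4πt·(n_e·A·C_max)²).
n_e·A·C_max = 0.32 × 27.2 × 0.0720 = 0.6267 kg/m.
D = 4.75²/(4π × 11.8 × 0.6267²) = 0.387 m²/day.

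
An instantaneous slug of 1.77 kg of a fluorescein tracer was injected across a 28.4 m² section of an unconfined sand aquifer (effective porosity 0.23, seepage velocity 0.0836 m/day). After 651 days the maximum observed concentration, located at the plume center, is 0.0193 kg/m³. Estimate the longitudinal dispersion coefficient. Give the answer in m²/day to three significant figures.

0.0241 m²/day

At the plume center C_max = M/(n_e·A·√(4πDt)), so D = M²/(4πt·(n_e·A·C_max)²).
n_e·A·C_max = 0.23 × 28.4 × 0.0193 = 0.1261 kg/m.
D = 1.77²/(4π × 651 × 0.1261²) = 0.0241 m²/day.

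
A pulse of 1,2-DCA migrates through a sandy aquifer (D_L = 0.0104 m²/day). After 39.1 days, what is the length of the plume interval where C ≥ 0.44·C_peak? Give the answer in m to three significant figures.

2.31 m

The plume is Gaussian with σ = √(2Dt) = √(2 × 0.0104 × 39.1) = 0.9018 m.
C/C_peak = exp(−Δx²/(2σ²)) = 0.44 ⇒ Δx = σ·√(−2 ln 0.44) = 0.9018 × 1.281 = 1.155 m.
Width = 2Δx = 2.31 m.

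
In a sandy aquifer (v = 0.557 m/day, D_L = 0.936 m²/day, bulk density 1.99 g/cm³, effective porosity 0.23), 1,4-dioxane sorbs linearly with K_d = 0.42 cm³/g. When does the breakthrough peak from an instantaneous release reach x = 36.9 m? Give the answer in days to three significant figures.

293 days

Retardation factor R = 1 + ρ_b·K_d/n = 1 + 1.99 × 0.42/0.23 = 4.634.
Sorption retards both mechanisms: v_R = v/R = 0.1202 m/day, D_R = D/R = 0.2020 m²/day.
Peak time from v_R²t² + 2D_R t − x² = 0: t = (√(D_R² + v_R²x²) − D_R)/v_R².
√(D_R² + v_R²x²) = √(0.2020² + 0.1202² × 36.9²) = 4.440; v_R² = 0.01445.
t = (4.440 − 0.2020)/0.01445 = 293 days.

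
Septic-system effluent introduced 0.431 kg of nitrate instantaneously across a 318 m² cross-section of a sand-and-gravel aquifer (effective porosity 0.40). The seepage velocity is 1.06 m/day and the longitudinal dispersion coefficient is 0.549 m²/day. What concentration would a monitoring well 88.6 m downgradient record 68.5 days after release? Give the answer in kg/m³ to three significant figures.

2.85e-05 kg/m³

For an instantaneous plane source, C(x,t) = M/(n_e·A·√(4πDt)) · exp(−(x−vt)²/(4Dt)), with n_e·A the pore (flow) area.
Plume center vt = 1.06 × 68.5 = 72.61 m, so the well at 88.6 m is 15.99 m downgradient of the peak.
√(4πDt) = 21.74 m, giving peak height M/(n_e·A·√(4πDt)) = 0.431/(0.40 × 318 × 21.74) = 0.0001559 kg/m³.
(x−vt)²/(4Dt) = (15.99)²/(4 × 0.549 × 68.5) = 1.700; exp(−1.700) = 0.1827.
C = 0.0001559 × 0.1827 = 2.85e-05 kg/m³.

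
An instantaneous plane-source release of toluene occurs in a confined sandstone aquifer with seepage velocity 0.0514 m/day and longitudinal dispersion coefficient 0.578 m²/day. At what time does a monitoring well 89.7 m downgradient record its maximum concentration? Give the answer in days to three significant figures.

For the 1D instantaneous-source solution, setting ∂C/∂t = 0 at fixed x gives v²t² + 2Dt − x² = 0, so t = (√(D² + v²x²) − D)/v².
√(D² + v²x²) = √(0.578² + 0.0514² × 89.7²) = 4.647; v² = 0.00264196.
t = (4.647 − 0.578)/0.00264196 = 1540 days (vs. the pure-advection estimate x/v = 1750 d).

1540 days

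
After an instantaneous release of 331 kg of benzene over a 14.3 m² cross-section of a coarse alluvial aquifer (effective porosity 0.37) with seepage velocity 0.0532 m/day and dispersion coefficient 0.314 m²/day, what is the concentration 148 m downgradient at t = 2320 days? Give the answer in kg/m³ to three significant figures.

For an instantaneous plane source, C(x,t) = M/(n_e·A·√(4πDt)) · exp(−(x−vt)²/(4Dt)), with n_e·A the pore (flow) area.
Plume center vt = 0.0532 × 2320 = 123.424 m, so the well at 148 m is 24.576 m downgradient of the peak.
√(4πDt) = 95.68 m, giving peak height M/(n_e·A·√(4πDt)) = 331/(0.37 × 14.3 × 95.68) = 0.6538 kg/m³.
(x−vt)²/(4Dt) = (24.576)²/(4 × 0.314 × 2320) = 0.2073; exp(−0.2073) = 0.8128.
C = 0.6538 × 0.8128 = 0.531 kg/m³.

0.531 kg/m³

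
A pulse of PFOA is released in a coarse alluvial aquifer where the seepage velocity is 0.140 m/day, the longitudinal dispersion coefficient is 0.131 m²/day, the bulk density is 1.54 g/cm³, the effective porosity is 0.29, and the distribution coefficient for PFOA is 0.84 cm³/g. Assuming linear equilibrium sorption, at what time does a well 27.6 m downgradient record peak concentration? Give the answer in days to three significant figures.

1040 days

Retardation factor R = 1 + ρ_b·K_d/n = 1 + 1.54 × 0.84/0.29 = 5.461.
Sorption retards both mechanisms: v_R = v/R = 0.02564 m/day, D_R = D/R = 0.02399 m²/day.
Peak time from v_R²t² + 2D_R t − x² = 0: t = (√(D_R² + v_R²x²) − D_R)/v_R².
√(D_R² + v_R²x²) = √(0.02399² + 0.02564² × 27.6²) = 0.7081; v_R² = 0.0006574.
t = (0.7081 − 0.02399)/0.0006574 = 1040 days.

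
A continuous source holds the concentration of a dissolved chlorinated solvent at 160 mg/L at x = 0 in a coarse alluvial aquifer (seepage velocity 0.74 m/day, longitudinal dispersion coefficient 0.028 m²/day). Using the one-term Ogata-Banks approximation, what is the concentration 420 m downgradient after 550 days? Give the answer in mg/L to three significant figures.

1.53 mg/L

For a continuous step input, C/C₀ ≈ ½·erfc((x−vt)/(2√(Dt))).
vt = 0.74 × 550 = 407 m and 2√(Dt) = 2√(0.028 × 550) = 7.849 m.
Argument (x−vt)/(2√(Dt)) = (420 − 407)/7.849 = 1.656; ½·erfc(1.656) = 0.009592.
C = 160 × 0.009592 = 1.53 mg/L.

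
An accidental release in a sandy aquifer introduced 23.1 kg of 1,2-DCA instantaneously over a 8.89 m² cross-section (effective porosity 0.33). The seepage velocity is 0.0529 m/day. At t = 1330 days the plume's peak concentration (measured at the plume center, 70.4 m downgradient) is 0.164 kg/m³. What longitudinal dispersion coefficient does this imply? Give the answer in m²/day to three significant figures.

0.138 m²/day

At the plume center C_max = M/(n_e·A·√(4πDt)), so D = M²/(4πt·(n_e·A·C_max)²).
n_e·A·C_max = 0.33 × 8.89 × 0.164 = 0.4811 kg/m.
D = 23.1²/(4π × 1330 × 0.4811²) = 0.138 m²/day.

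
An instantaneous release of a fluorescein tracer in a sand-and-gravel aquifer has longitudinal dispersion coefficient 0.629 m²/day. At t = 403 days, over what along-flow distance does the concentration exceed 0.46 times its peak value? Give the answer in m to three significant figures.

The plume is Gaussian with σ = √(2Dt) = √(2 × 0.629 × 403) = 22.52 m.
C/C_peak = exp(−Δx²/(2σ²)) = 0.46 ⇒ Δx = σ·√(−2 ln 0.46) = 22.52 × 1.246 = 28.06 m.
Width = 2Δx = 56.1 m.

56.1 m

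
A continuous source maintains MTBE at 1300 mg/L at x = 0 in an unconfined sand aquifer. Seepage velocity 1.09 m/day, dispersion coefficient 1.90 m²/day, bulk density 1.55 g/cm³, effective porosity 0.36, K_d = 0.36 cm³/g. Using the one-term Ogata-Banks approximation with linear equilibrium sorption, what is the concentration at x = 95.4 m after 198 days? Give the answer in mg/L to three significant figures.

345 mg/L

Retardation factor R = 1 + ρ_b·K_d/n = 1 + 1.55 × 0.36/0.36 = 2.550.
Sorption retards both mechanisms: v_R = v/R = 0.4275 m/day, D_R = D/R = 0.7451 m²/day.
v_R·t = 0.4275 × 198 = 84.645 m; 2√(D_R t) = 24.29 m; argument = (95.4 − 84.645)/24.29 = 0.4428.
C = C₀ × ½·erfc(0.4428) = 1300 × 0.2656 = 345 mg/L.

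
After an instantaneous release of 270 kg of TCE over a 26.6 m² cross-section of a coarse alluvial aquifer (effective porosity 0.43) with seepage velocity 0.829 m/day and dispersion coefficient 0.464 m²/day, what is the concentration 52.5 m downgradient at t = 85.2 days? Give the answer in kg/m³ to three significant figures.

0.132 kg/m³

For an instantaneous plane source, C(x,t) = M/(n_e·A·√(4πDt)) · exp(−(x−vt)²/(4Dt)), with n_e·A the pore (flow) area.
Plume center vt = 0.829 × 85.2 = 70.6308 m, so the well at 52.5 m is 18.1308 m upgradient of the peak.
√(4πDt) = 22.29 m, giving peak height M/(n_e·A·√(4πDt)) = 270/(0.43 × 26.6 × 22.29) = 1.059 kg/m³.
(x−vt)²/(4Dt) = (-18.1308)²/(4 × 0.464 × 85.2) = 2.079; exp(−2.079) = 0.1251.
C = 1.059 × 0.1251 = 0.132 kg/m³.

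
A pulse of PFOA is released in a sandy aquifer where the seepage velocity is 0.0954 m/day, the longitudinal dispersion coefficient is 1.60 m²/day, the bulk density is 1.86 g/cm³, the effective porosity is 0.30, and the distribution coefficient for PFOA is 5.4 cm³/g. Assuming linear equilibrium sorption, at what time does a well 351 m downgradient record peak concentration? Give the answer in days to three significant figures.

121000 days

Retardation factor R = 1 + ρ_b·K_d/n = 1 + 1.86 × 5.4/0.30 = 34.48.
Sorption retards both mechanisms: v_R = v/R = 0.002767 m/day, D_R = D/R = 0.04640 m²/day.
Peak time from v_R²t² + 2D_R t − x² = 0: t = (√(D_R² + v_R²x²) − D_R)/v_R².
√(D_R² + v_R²x²) = √(0.04640² + 0.002767² × 351²) = 0.9723; v_R² = 7.656e-06.
t = (0.9723 − 0.04640)/7.656e-06 = 121000 days.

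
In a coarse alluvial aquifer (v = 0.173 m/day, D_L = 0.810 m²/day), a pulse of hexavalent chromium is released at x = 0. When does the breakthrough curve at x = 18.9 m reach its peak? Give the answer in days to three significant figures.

85.5 days

For the 1D instantaneous-source solution, setting ∂C/∂t = 0 at fixed x gives v²t² + 2Dt − x² = 0, so t = (√(D² + v²x²) − D)/v².
√(D² + v²x²) = √(0.810² + 0.173² × 18.9²) = 3.369; v² = 0.029929.
t = (3.369 − 0.810)/0.029929 = 85.5 days (vs. the pure-advection estimate x/v = 109 d).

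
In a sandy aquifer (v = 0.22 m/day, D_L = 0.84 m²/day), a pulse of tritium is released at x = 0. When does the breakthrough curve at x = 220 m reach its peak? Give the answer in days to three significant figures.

983 days

For the 1D instantaneous-source solution, setting ∂C/∂t = 0 at fixed x gives v²t² + 2Dt − x² = 0, so t = (√(D² + v²x²) − D)/v².
√(D² + v²x²) = √(0.84² + 0.22² × 220²) = 48.41; v² = 0.0484.
t = (48.41 − 0.84)/0.0484 = 983 days (vs. the pure-advection estimate x/v = 1000 d).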